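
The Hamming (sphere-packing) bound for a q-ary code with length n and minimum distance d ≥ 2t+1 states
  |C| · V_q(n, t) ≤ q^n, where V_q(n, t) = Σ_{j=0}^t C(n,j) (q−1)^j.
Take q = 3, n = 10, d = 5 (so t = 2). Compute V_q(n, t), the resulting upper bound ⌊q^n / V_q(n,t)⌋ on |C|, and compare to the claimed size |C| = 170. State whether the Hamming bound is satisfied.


V_q(n, t) = 201, q^n = 59049, Hamming bound = 293, |C| = 170 ≤ bound (satisfied).

Step 1: Compute V_q(n, t) = Σ_{j=0}^2 C(n, j) (q−1)^j.
  j = 0: C(10,0)·(2)^0 = 1·1 = 1.
  j = 1: C(10,1)·(2)^1 = 10·2 = 20.
  j = 2: C(10,2)·(2)^2 = 45·4 = 180.
  V_q(n, t) = 1 + 20 + 180 = 201.
Step 2: q^n = 3^10 = 59049.
Step 3: Hamming bound ⌊q^n / V_q(n,t)⌋ = ⌊59049/201⌋ = 293.
Step 4: Compare |C| = 170 to 293: satisfied.
The claimed |C| lies below the Hamming bound.


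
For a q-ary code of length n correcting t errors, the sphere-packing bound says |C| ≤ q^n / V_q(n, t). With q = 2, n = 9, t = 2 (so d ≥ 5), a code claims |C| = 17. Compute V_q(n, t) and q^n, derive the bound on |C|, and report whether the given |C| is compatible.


V_q(n, t) = 46, q^n = 512, Hamming bound = 11, |C| = 17 > bound (violated).

Step 1: Compute V_q(n, t) = Σ_{j=0}^2 C(n, j) (q−1)^j.
  j = 0: C(9,0)·(1)^0 = 1·1 = 1.
  j = 1: C(9,1)·(1)^1 = 9·1 = 9.
  j = 2: C(9,2)·(1)^2 = 36·1 = 36.
  V_q(n, t) = 1 + 9 + 36 = 46.
Step 2: q^n = 2^9 = 512.
Step 3: Hamming bound ⌊q^n / V_q(n,t)⌋ = ⌊512/46⌋ = 11.
Step 4: Compare |C| = 17 to 11: violated.
The claimed |C| lies above the Hamming bound, so no 2-ary code of length 9 with d ≥ 5 can have 17 codewords.


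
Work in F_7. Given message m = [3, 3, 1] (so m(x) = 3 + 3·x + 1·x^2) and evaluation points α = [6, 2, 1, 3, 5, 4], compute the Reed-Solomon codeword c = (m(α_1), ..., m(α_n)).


c = [1, 6, 0, 0, 1, 3]

Message polynomial: m(x) = 3 + 3·x + 1·x^2 (mod 7).
For each evaluation point α_i, compute m(α_i) mod 7:
  α_1 = 6: Horner steps 1 → 2 → 1, so m(6) = 1.
  α_2 = 2: Horner steps 1 → 5 → 6, so m(2) = 6.
  α_3 = 1: Horner steps 1 → 4 → 0, so m(1) = 0.
  α_4 = 3: Horner steps 1 → 6 → 0, so m(3) = 0.
  α_5 = 5: Horner steps 1 → 1 → 1, so m(5) = 1.
  α_6 = 4: Horner steps 1 → 0 → 3, so m(4) = 3.
Codeword c = [1, 6, 0, 0, 1, 3] ∈ F_7^6.


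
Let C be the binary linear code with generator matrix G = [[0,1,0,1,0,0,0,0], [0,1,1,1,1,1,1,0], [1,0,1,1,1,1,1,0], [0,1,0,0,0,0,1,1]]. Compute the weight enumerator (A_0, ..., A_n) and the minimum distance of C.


Weight distribution: A_0 = 1, A_2 = 3, A_3 = 3, A_4 = 1, A_5 = 4, A_6 = 3, A_7 = 1. Minimum distance d = 2.

Enumerate all 2^4 = 16 messages m ∈ F_2^4.
For each, compute codeword c = mG in F_2^8, then tally its weight.
  m = 0000 → c = 00000000, weight = 0.
  m = 1000 → c = 01010000, weight = 2.
  m = 0100 → c = 01111110, weight = 6.
  m = 1100 → c = 00101110, weight = 4.
  m = 0010 → c = 10111110, weight = 6.
  m = 1010 → c = 11101110, weight = 6.
  m = 0110 → c = 11000000, weight = 2.
  m = 1110 → c = 10010000, weight = 2.
  m = 0001 → c = 01000011, weight = 3.
  m = 1001 → c = 00010011, weight = 3.
  m = 0101 → c = 00111101, weight = 5.
  m = 1101 → c = 01101101, weight = 5.
  m = 0011 → c = 11111101, weight = 7.
  m = 1011 → c = 10101101, weight = 5.
  m = 0111 → c = 10000011, weight = 3.
  m = 1111 → c = 11010011, weight = 5.
Tally weights:
  weight 0: 1 codewords.
  weight 2: 3 codewords.
  weight 3: 3 codewords.
  weight 4: 1 codewords.
  weight 5: 4 codewords.
  weight 6: 3 codewords.
  weight 7: 1 codewords.
Minimum distance d = smallest w > 0 with A_w > 0 = 2.
Sanity: Σ A_w = 16 = 2^4 = 16 ✓.


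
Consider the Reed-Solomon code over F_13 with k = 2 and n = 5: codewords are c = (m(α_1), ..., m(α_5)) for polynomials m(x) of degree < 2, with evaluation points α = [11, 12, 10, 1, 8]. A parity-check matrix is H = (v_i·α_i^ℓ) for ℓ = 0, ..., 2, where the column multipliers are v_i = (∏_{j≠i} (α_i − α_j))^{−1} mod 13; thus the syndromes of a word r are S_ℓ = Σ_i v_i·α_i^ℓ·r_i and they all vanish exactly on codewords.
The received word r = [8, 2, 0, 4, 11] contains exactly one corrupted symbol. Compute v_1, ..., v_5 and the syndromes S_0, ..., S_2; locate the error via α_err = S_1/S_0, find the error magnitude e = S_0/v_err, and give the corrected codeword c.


S = (8, 10, 6), error at position 1, error magnitude e = 7, c = [1, 2, 0, 4, 11].

Step 1: column multipliers v_i = (∏_{j≠i}(α_i − α_j))^{−1} mod 13.
  i = 1 (α = 11): (11−12)(11−10)(11−1)(11−8) = (−1)·1·10·3 = −30 ≡ 9, so v_1 = 9^{−1} = 3 (mod 13).
  i = 2 (α = 12): (12−11)(12−10)(12−1)(12−8) = 1·2·11·4 = 88 ≡ 10, so v_2 = 10^{−1} = 4 (mod 13).
  i = 3 (α = 10): (10−11)(10−12)(10−1)(10−8) = (−1)·(−2)·9·2 = 36 ≡ 10, so v_3 = 10^{−1} = 4 (mod 13).
  i = 4 (α = 1): (1−11)(1−12)(1−10)(1−8) = (−10)·(−11)·(−9)·(−7) = 6930 ≡ 1, so v_4 = 1^{−1} = 1 (mod 13).
  i = 5 (α = 8): (8−11)(8−12)(8−10)(8−1) = (−3)·(−4)·(−2)·7 = −168 ≡ 1, so v_5 = 1^{−1} = 1 (mod 13).
  v = [3, 4, 4, 1, 1].
Step 2: syndromes of r = [8, 2, 0, 4, 11] (all sums mod 13).
  S_0 = Σ v_i r_i = 3·8 + 4·2 + 4·0 + 1·4 + 1·11 = 47 ≡ 8.
  S_1 = Σ v_i α_i r_i = 3·11·8 + 4·12·2 + 4·10·0 + 1·1·4 + 1·8·11 = 452 ≡ 10.
  α_i^2 mod 13 = [4, 1, 9, 1, 12].
  S_2 = Σ v_i α_i^2 r_i = 3·4·8 + 4·1·2 + 4·9·0 + 1·1·4 + 1·12·11 = 240 ≡ 6.
  S = (8, 10, 6) ≠ 0, so r is not a codeword (an error is present).
Step 3: locate the error. For a single error e at position i, S_ℓ = v_i·e·α_i^ℓ, so α_err = S_1/S_0.
  S_0^{−1} = 8^{−1} = 5 (mod 13), so α_err = 10·5 = 50 ≡ 11 = α_1. Error position i = 1.
  Consistency check: S_2/S_1 = 6·4 = 24 ≡ 11 = α_err ✓ (single-error assumption holds).
Step 4: error magnitude e = S_0/v_1 = S_0·∏_{j≠1}(α_1 − α_j) = 8·9 = 72 ≡ 7 (mod 13).
Step 5: correct position 1: c_1 = r_1 − e = 8 − 7 ≡ 1 (mod 13). Hence c = [1, 2, 0, 4, 11].
  Check: interpolating c through the α_i gives m(x) = 3 + 1·x (degree < 2) with m(α_i) = c_i for every i, so c is indeed a codeword.


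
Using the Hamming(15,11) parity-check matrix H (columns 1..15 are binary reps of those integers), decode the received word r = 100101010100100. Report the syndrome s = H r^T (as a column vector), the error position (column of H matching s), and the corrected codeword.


s = (1, 1, 0, 0)^T, error position = 12, corrected codeword c = 100101010101100

Compute s = H r^T mod 2 one row at a time:
  s_1 = 1 + 0 + 1 + 0 + 0 + 1 + 0 + 0 = 3 ≡ 1 (mod 2).
  s_2 = 1 + 0 + 1 + 0 + 0 + 1 + 0 + 0 = 3 ≡ 1 (mod 2).
  s_3 = 0 + 0 + 1 + 0 + 1 + 0 + 0 + 0 = 2 ≡ 0 (mod 2).
  s_4 = 1 + 0 + 0 + 0 + 0 + 0 + 1 + 0 = 2 ≡ 0 (mod 2).
s = (1, 1, 0, 0)^T — this equals column 12 of H (binary 1100), so error is at position 12.
Correct: flip bit 12 of r = 100101010100100 to get c = 100101010101100.


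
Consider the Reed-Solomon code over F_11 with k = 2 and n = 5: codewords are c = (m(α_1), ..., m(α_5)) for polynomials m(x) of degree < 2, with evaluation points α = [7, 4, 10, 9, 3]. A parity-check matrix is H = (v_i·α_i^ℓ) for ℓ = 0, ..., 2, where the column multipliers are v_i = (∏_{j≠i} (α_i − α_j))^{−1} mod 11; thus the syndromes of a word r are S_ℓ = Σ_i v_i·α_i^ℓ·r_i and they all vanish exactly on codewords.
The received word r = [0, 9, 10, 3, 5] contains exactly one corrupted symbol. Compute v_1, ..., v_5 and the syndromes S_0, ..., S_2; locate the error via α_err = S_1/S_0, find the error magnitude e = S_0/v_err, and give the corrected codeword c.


S = (7, 6, 2), error at position 2, error magnitude e = 8, c = [0, 1, 10, 3, 5].

Step 1: column multipliers v_i = (∏_{j≠i}(α_i − α_j))^{−1} mod 11.
  i = 1 (α = 7): (7−4)(7−10)(7−9)(7−3) = 3·(−3)·(−2)·4 = 72 ≡ 6, so v_1 = 6^{−1} = 2 (mod 11).
  i = 2 (α = 4): (4−7)(4−10)(4−9)(4−3) = (−3)·(−6)·(−5)·1 = −90 ≡ 9, so v_2 = 9^{−1} = 5 (mod 11).
  i = 3 (α = 10): (10−7)(10−4)(10−9)(10−3) = 3·6·1·7 = 126 ≡ 5, so v_3 = 5^{−1} = 9 (mod 11).
  i = 4 (α = 9): (9−7)(9−4)(9−10)(9−3) = 2·5·(−1)·6 = −60 ≡ 6, so v_4 = 6^{−1} = 2 (mod 11).
  i = 5 (α = 3): (3−7)(3−4)(3−10)(3−9) = (−4)·(−1)·(−7)·(−6) = 168 ≡ 3, so v_5 = 3^{−1} = 4 (mod 11).
  v = [2, 5, 9, 2, 4].
Step 2: syndromes of r = [0, 9, 10, 3, 5] (all sums mod 11).
  S_0 = Σ v_i r_i = 2·0 + 5·9 + 9·10 + 2·3 + 4·5 = 161 ≡ 7.
  S_1 = Σ v_i α_i r_i = 2·7·0 + 5·4·9 + 9·10·10 + 2·9·3 + 4·3·5 = 1194 ≡ 6.
  α_i^2 mod 11 = [5, 5, 1, 4, 9].
  S_2 = Σ v_i α_i^2 r_i = 2·5·0 + 5·5·9 + 9·1·10 + 2·4·3 + 4·9·5 = 519 ≡ 2.
  S = (7, 6, 2) ≠ 0, so r is not a codeword (an error is present).
Step 3: locate the error. For a single error e at position i, S_ℓ = v_i·e·α_i^ℓ, so α_err = S_1/S_0.
  S_0^{−1} = 7^{−1} = 8 (mod 11), so α_err = 6·8 = 48 ≡ 4 = α_2. Error position i = 2.
  Consistency check: S_2/S_1 = 2·2 = 4 ≡ 4 = α_err ✓ (single-error assumption holds).
Step 4: error magnitude e = S_0/v_2 = S_0·∏_{j≠2}(α_2 − α_j) = 7·9 = 63 ≡ 8 (mod 11).
Step 5: correct position 2: c_2 = r_2 − e = 9 − 8 ≡ 1 (mod 11). Hence c = [0, 1, 10, 3, 5].
  Check: interpolating c through the α_i gives m(x) = 6 + 7·x (degree < 2) with m(α_i) = c_i for every i, so c is indeed a codeword.


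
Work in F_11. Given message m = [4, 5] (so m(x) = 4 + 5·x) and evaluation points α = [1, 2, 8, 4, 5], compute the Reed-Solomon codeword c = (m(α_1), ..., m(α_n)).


c = [9, 3, 0, 2, 7]

Message polynomial: m(x) = 4 + 5·x (mod 11).
For each evaluation point α_i, compute m(α_i) mod 11:
  α_1 = 1: Horner steps 5 → 9, so m(1) = 9.
  α_2 = 2: Horner steps 5 → 3, so m(2) = 3.
  α_3 = 8: Horner steps 5 → 0, so m(8) = 0.
  α_4 = 4: Horner steps 5 → 2, so m(4) = 2.
  α_5 = 5: Horner steps 5 → 7, so m(5) = 7.
Codeword c = [9, 3, 0, 2, 7] ∈ F_11^5.


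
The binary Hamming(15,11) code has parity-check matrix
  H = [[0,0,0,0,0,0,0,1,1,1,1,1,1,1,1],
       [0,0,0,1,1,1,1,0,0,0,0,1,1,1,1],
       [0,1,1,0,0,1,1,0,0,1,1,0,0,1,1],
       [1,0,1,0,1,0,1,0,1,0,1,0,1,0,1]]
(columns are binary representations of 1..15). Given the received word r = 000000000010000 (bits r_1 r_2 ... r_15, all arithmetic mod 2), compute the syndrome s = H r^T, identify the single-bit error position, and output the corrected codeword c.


s = (1, 0, 1, 1)^T, error position = 11, corrected codeword c = 000000000000000

Compute s = H r^T mod 2 one row at a time:
  s_1 = 0 + 0 + 0 + 1 + 0 + 0 + 0 + 0 = 1 ≡ 1 (mod 2).
  s_2 = 0 + 0 + 0 + 0 + 0 + 0 + 0 + 0 = 0 ≡ 0 (mod 2).
  s_3 = 0 + 0 + 0 + 0 + 0 + 1 + 0 + 0 = 1 ≡ 1 (mod 2).
  s_4 = 0 + 0 + 0 + 0 + 0 + 1 + 0 + 0 = 1 ≡ 1 (mod 2).
s = (1, 0, 1, 1)^T — this equals column 11 of H (binary 1011), so error is at position 11.
Correct: flip bit 11 of r = 000000000010000 to get c = 000000000000000.


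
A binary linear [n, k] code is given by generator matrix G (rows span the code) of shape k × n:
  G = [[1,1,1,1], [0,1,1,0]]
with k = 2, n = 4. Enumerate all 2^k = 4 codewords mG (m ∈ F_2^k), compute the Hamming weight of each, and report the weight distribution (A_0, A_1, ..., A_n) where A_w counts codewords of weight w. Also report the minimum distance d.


Weight distribution: A_0 = 1, A_2 = 2, A_4 = 1. Minimum distance d = 2.

Enumerate all 2^2 = 4 messages m ∈ F_2^2.
For each, compute codeword c = mG in F_2^4, then tally its weight.
  m = 00 → c = 0000, weight = 0.
  m = 10 → c = 1111, weight = 4.
  m = 01 → c = 0110, weight = 2.
  m = 11 → c = 1001, weight = 2.
Tally weights:
  weight 0: 1 codewords.
  weight 2: 2 codewords.
  weight 4: 1 codewords.
Minimum distance d = smallest w > 0 with A_w > 0 = 2.
Sanity: Σ A_w = 4 = 2^2 = 4 ✓.


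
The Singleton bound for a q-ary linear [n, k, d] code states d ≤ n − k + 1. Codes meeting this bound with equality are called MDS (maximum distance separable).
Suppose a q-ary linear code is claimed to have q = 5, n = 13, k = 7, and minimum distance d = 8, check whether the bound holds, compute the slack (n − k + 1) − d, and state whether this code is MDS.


Singleton RHS = n − k + 1 = 7, slack = -1, bound violated (no such code; not MDS).

Singleton bound: d ≤ n − k + 1.
Here n = 13, k = 7, so n − k + 1 = 7.
Given d = 8, check d ≤ 7: NO.
Slack = (n − k + 1) − d = -1.
The slack is negative: d = 8 exceeds n − k + 1 = 7 by 1, so the Singleton bound is violated and no linear [13, 7, 8]_5 code can exist. In particular it is not MDS (MDS requires d = n − k + 1 exactly).
Description: the claimed parameters are [13, 7, 8]_5; such a code would be impossible (violates the Singleton bound).


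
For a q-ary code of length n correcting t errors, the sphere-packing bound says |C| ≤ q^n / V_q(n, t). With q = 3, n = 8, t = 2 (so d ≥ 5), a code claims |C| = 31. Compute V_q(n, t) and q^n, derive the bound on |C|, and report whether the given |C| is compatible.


V_q(n, t) = 129, q^n = 6561, Hamming bound = 50, |C| = 31 ≤ bound (satisfied).

Step 1: Compute V_q(n, t) = Σ_{j=0}^2 C(n, j) (q−1)^j.
  j = 0: C(8,0)·(2)^0 = 1·1 = 1.
  j = 1: C(8,1)·(2)^1 = 8·2 = 16.
  j = 2: C(8,2)·(2)^2 = 28·4 = 112.
  V_q(n, t) = 1 + 16 + 112 = 129.
Step 2: q^n = 3^8 = 6561.
Step 3: Hamming bound ⌊q^n / V_q(n,t)⌋ = ⌊6561/129⌋ = 50.
Step 4: Compare |C| = 31 to 50: satisfied.
The claimed |C| lies below the Hamming bound.


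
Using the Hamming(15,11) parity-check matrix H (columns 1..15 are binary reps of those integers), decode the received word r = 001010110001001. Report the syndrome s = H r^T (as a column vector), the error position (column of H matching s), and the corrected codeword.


s = (1, 0, 1, 0)^T, error position = 10, corrected codeword c = 001010110101001

Compute s = H r^T mod 2 one row at a time:
  s_1 = 1 + 0 + 0 + 0 + 1 + 0 + 0 + 1 = 3 ≡ 1 (mod 2).
  s_2 = 0 + 1 + 0 + 1 + 1 + 0 + 0 + 1 = 4 ≡ 0 (mod 2).
  s_3 = 0 + 1 + 0 + 1 + 0 + 0 + 0 + 1 = 3 ≡ 1 (mod 2).
  s_4 = 0 + 1 + 1 + 1 + 0 + 0 + 0 + 1 = 4 ≡ 0 (mod 2).
s = (1, 0, 1, 0)^T — this equals column 10 of H (binary 1010), so error is at position 10.
Correct: flip bit 10 of r = 001010110001001 to get c = 001010110101001.


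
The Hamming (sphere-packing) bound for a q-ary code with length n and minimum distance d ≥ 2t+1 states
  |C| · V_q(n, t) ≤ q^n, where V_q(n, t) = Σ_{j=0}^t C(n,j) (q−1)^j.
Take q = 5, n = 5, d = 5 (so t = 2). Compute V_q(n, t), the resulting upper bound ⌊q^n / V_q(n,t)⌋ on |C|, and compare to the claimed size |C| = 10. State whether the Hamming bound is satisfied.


V_q(n, t) = 181, q^n = 3125, Hamming bound = 17, |C| = 10 ≤ bound (satisfied).

Step 1: Compute V_q(n, t) = Σ_{j=0}^2 C(n, j) (q−1)^j.
  j = 0: C(5,0)·(4)^0 = 1·1 = 1.
  j = 1: C(5,1)·(4)^1 = 5·4 = 20.
  j = 2: C(5,2)·(4)^2 = 10·16 = 160.
  V_q(n, t) = 1 + 20 + 160 = 181.
Step 2: q^n = 5^5 = 3125.
Step 3: Hamming bound ⌊q^n / V_q(n,t)⌋ = ⌊3125/181⌋ = 17.
Step 4: Compare |C| = 10 to 17: satisfied.
The claimed |C| lies below the Hamming bound.


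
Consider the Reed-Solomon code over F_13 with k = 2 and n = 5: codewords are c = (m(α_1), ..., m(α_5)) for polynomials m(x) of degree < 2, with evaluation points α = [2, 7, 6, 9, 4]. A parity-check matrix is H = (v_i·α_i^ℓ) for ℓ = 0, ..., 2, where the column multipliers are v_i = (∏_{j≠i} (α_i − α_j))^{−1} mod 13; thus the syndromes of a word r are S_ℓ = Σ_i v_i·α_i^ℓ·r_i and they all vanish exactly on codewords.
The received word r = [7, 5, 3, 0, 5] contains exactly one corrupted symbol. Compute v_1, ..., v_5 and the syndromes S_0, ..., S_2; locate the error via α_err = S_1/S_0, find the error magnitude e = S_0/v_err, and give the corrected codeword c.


S = (9, 11, 12), error at position 2, error magnitude e = 3, c = [7, 2, 3, 0, 5].

Step 1: column multipliers v_i = (∏_{j≠i}(α_i − α_j))^{−1} mod 13.
  i = 1 (α = 2): (2−7)(2−6)(2−9)(2−4) = (−5)·(−4)·(−7)·(−2) = 280 ≡ 7, so v_1 = 7^{−1} = 2 (mod 13).
  i = 2 (α = 7): (7−2)(7−6)(7−9)(7−4) = 5·1·(−2)·3 = −30 ≡ 9, so v_2 = 9^{−1} = 3 (mod 13).
  i = 3 (α = 6): (6−2)(6−7)(6−9)(6−4) = 4·(−1)·(−3)·2 = 24 ≡ 11, so v_3 = 11^{−1} = 6 (mod 13).
  i = 4 (α = 9): (9−2)(9−7)(9−6)(9−4) = 7·2·3·5 = 210 ≡ 2, so v_4 = 2^{−1} = 7 (mod 13).
  i = 5 (α = 4): (4−2)(4−7)(4−6)(4−9) = 2·(−3)·(−2)·(−5) = −60 ≡ 5, so v_5 = 5^{−1} = 8 (mod 13).
  v = [2, 3, 6, 7, 8].
Step 2: syndromes of r = [7, 5, 3, 0, 5] (all sums mod 13).
  S_0 = Σ v_i r_i = 2·7 + 3·5 + 6·3 + 7·0 + 8·5 = 87 ≡ 9.
  S_1 = Σ v_i α_i r_i = 2·2·7 + 3·7·5 + 6·6·3 + 7·9·0 + 8·4·5 = 401 ≡ 11.
  α_i^2 mod 13 = [4, 10, 10, 3, 3].
  S_2 = Σ v_i α_i^2 r_i = 2·4·7 + 3·10·5 + 6·10·3 + 7·3·0 + 8·3·5 = 506 ≡ 12.
  S = (9, 11, 12) ≠ 0, so r is not a codeword (an error is present).
Step 3: locate the error. For a single error e at position i, S_ℓ = v_i·e·α_i^ℓ, so α_err = S_1/S_0.
  S_0^{−1} = 9^{−1} = 3 (mod 13), so α_err = 11·3 = 33 ≡ 7 = α_2. Error position i = 2.
  Consistency check: S_2/S_1 = 12·6 = 72 ≡ 7 = α_err ✓ (single-error assumption holds).
Step 4: error magnitude e = S_0/v_2 = S_0·∏_{j≠2}(α_2 − α_j) = 9·9 = 81 ≡ 3 (mod 13).
Step 5: correct position 2: c_2 = r_2 − e = 5 − 3 ≡ 2 (mod 13). Hence c = [7, 2, 3, 0, 5].
  Check: interpolating c through the α_i gives m(x) = 9 + 12·x (degree < 2) with m(α_i) = c_i for every i, so c is indeed a codeword.


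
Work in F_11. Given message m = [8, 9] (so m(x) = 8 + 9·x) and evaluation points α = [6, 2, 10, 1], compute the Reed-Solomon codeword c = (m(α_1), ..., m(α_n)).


c = [7, 4, 10, 6]

Message polynomial: m(x) = 8 + 9·x (mod 11).
For each evaluation point α_i, compute m(α_i) mod 11:
  α_1 = 6: Horner steps 9 → 7, so m(6) = 7.
  α_2 = 2: Horner steps 9 → 4, so m(2) = 4.
  α_3 = 10: Horner steps 9 → 10, so m(10) = 10.
  α_4 = 1: Horner steps 9 → 6, so m(1) = 6.
Codeword c = [7, 4, 10, 6] ∈ F_11^4.


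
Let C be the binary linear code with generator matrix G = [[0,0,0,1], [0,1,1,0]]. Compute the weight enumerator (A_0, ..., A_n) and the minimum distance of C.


Weight distribution: A_0 = 1, A_1 = 1, A_2 = 1, A_3 = 1. Minimum distance d = 1.

Enumerate all 2^2 = 4 messages m ∈ F_2^2.
For each, compute codeword c = mG in F_2^4, then tally its weight.
  m = 00 → c = 0000, weight = 0.
  m = 10 → c = 0001, weight = 1.
  m = 01 → c = 0110, weight = 2.
  m = 11 → c = 0111, weight = 3.
Tally weights:
  weight 0: 1 codewords.
  weight 1: 1 codewords.
  weight 2: 1 codewords.
  weight 3: 1 codewords.
Minimum distance d = smallest w > 0 with A_w > 0 = 1.
Sanity: Σ A_w = 4 = 2^2 = 4 ✓.


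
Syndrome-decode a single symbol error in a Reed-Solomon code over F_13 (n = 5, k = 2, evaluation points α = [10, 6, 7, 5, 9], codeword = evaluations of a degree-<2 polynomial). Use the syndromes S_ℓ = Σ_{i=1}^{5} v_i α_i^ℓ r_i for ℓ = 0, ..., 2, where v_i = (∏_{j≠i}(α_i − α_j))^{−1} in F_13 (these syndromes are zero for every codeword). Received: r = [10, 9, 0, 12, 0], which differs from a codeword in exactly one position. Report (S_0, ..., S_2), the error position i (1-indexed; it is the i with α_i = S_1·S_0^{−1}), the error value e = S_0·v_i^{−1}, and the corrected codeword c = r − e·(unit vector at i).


S = (6, 3, 8), error at position 3, error magnitude e = 7, c = [10, 9, 6, 12, 0].

Step 1: column multipliers v_i = (∏_{j≠i}(α_i − α_j))^{−1} mod 13.
  i = 1 (α = 10): (10−6)(10−7)(10−5)(10−9) = 4·3·5·1 = 60 ≡ 8, so v_1 = 8^{−1} = 5 (mod 13).
  i = 2 (α = 6): (6−10)(6−7)(6−5)(6−9) = (−4)·(−1)·1·(−3) = −12 ≡ 1, so v_2 = 1^{−1} = 1 (mod 13).
  i = 3 (α = 7): (7−10)(7−6)(7−5)(7−9) = (−3)·1·2·(−2) = 12 ≡ 12, so v_3 = 12^{−1} = 12 (mod 13).
  i = 4 (α = 5): (5−10)(5−6)(5−7)(5−9) = (−5)·(−1)·(−2)·(−4) = 40 ≡ 1, so v_4 = 1^{−1} = 1 (mod 13).
  i = 5 (α = 9): (9−10)(9−6)(9−7)(9−5) = (−1)·3·2·4 = −24 ≡ 2, so v_5 = 2^{−1} = 7 (mod 13).
  v = [5, 1, 12, 1, 7].
Step 2: syndromes of r = [10, 9, 0, 12, 0] (all sums mod 13).
  S_0 = Σ v_i r_i = 5·10 + 1·9 + 12·0 + 1·12 + 7·0 = 71 ≡ 6.
  S_1 = Σ v_i α_i r_i = 5·10·10 + 1·6·9 + 12·7·0 + 1·5·12 + 7·9·0 = 614 ≡ 3.
  α_i^2 mod 13 = [9, 10, 10, 12, 3].
  S_2 = Σ v_i α_i^2 r_i = 5·9·10 + 1·10·9 + 12·10·0 + 1·12·12 + 7·3·0 = 684 ≡ 8.
  S = (6, 3, 8) ≠ 0, so r is not a codeword (an error is present).
Step 3: locate the error. For a single error e at position i, S_ℓ = v_i·e·α_i^ℓ, so α_err = S_1/S_0.
  S_0^{−1} = 6^{−1} = 11 (mod 13), so α_err = 3·11 = 33 ≡ 7 = α_3. Error position i = 3.
  Consistency check: S_2/S_1 = 8·9 = 72 ≡ 7 = α_err ✓ (single-error assumption holds).
Step 4: error magnitude e = S_0/v_3 = S_0·∏_{j≠3}(α_3 − α_j) = 6·12 = 72 ≡ 7 (mod 13).
Step 5: correct position 3: c_3 = r_3 − e = 0 − 7 ≡ 6 (mod 13). Hence c = [10, 9, 6, 12, 0].
  Check: interpolating c through the α_i gives m(x) = 1 + 10·x (degree < 2) with m(α_i) = c_i for every i, so c is indeed a codeword.


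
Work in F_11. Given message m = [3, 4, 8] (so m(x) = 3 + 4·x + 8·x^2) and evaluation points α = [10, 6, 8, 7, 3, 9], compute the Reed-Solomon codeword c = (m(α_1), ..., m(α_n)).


c = [7, 7, 8, 5, 10, 5]

Message polynomial: m(x) = 3 + 4·x + 8·x^2 (mod 11).
For each evaluation point α_i, compute m(α_i) mod 11:
  α_1 = 10: Horner steps 8 → 7 → 7, so m(10) = 7.
  α_2 = 6: Horner steps 8 → 8 → 7, so m(6) = 7.
  α_3 = 8: Horner steps 8 → 2 → 8, so m(8) = 8.
  α_4 = 7: Horner steps 8 → 5 → 5, so m(7) = 5.
  α_5 = 3: Horner steps 8 → 6 → 10, so m(3) = 10.
  α_6 = 9: Horner steps 8 → 10 → 5, so m(9) = 5.
Codeword c = [7, 7, 8, 5, 10, 5] ∈ F_11^6.


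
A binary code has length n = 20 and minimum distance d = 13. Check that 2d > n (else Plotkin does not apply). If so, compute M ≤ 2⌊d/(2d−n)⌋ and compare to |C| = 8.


Plotkin bound M ≤ 4; given |C| = 8 > bound (violated).

Check applicability: 2d = 26, n = 20.
2d − n = 6 > 0, so Plotkin applies.
Compute d/(2d−n) = 13/6 ≈ 2.1667.
⌊d/(2d−n)⌋ = 2.
Plotkin bound: M ≤ 2·2 = 4.
Given |C| = 8, check: VIOLATED.
This |C| is above the Plotkin bound, so no binary code with n = 20, d = 13 and 8 codewords exists.


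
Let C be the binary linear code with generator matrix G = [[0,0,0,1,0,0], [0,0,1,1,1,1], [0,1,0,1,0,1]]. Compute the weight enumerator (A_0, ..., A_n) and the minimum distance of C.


Weight distribution: A_0 = 1, A_1 = 1, A_2 = 1, A_3 = 3, A_4 = 2. Minimum distance d = 1.

Enumerate all 2^3 = 8 messages m ∈ F_2^3.
For each, compute codeword c = mG in F_2^6, then tally its weight.
  m = 000 → c = 000000, weight = 0.
  m = 100 → c = 000100, weight = 1.
  m = 010 → c = 001111, weight = 4.
  m = 110 → c = 001011, weight = 3.
  m = 001 → c = 010101, weight = 3.
  m = 101 → c = 010001, weight = 2.
  m = 011 → c = 011010, weight = 3.
  m = 111 → c = 011110, weight = 4.
Tally weights:
  weight 0: 1 codewords.
  weight 1: 1 codewords.
  weight 2: 1 codewords.
  weight 3: 3 codewords.
  weight 4: 2 codewords.
Minimum distance d = smallest w > 0 with A_w > 0 = 1.
Sanity: Σ A_w = 8 = 2^3 = 8 ✓.


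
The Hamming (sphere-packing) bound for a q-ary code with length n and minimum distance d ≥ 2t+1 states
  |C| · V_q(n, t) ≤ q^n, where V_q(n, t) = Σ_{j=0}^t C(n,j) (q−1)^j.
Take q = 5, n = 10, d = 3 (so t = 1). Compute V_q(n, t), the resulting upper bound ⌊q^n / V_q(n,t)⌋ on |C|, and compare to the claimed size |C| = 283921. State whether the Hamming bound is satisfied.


V_q(n, t) = 41, q^n = 9765625, Hamming bound = 238185, |C| = 283921 > bound (violated).

Step 1: Compute V_q(n, t) = Σ_{j=0}^1 C(n, j) (q−1)^j.
  j = 0: C(10,0)·(4)^0 = 1·1 = 1.
  j = 1: C(10,1)·(4)^1 = 10·4 = 40.
  V_q(n, t) = 1 + 40 = 41.
Step 2: q^n = 5^10 = 9765625.
Step 3: Hamming bound ⌊q^n / V_q(n,t)⌋ = ⌊9765625/41⌋ = 238185.
Step 4: Compare |C| = 283921 to 238185: violated.
The claimed |C| lies above the Hamming bound, so no 5-ary code of length 10 with d ≥ 3 can have 283921 codewords.


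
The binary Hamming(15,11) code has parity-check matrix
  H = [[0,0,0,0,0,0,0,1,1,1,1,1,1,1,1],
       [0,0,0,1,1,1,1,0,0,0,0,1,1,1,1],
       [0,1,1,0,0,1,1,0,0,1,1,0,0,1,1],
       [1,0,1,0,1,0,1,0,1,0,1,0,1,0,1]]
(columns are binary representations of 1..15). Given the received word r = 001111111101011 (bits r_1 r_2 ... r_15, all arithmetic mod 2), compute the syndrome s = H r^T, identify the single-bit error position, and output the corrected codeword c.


s = (0, 1, 0, 1)^T, error position = 5, corrected codeword c = 001101111101011

Compute s = H r^T mod 2 one row at a time:
  s_1 = 1 + 1 + 1 + 0 + 1 + 0 + 1 + 1 = 6 ≡ 0 (mod 2).
  s_2 = 1 + 1 + 1 + 1 + 1 + 0 + 1 + 1 = 7 ≡ 1 (mod 2).
  s_3 = 0 + 1 + 1 + 1 + 1 + 0 + 1 + 1 = 6 ≡ 0 (mod 2).
  s_4 = 0 + 1 + 1 + 1 + 1 + 0 + 0 + 1 = 5 ≡ 1 (mod 2).
s = (0, 1, 0, 1)^T — this equals column 5 of H (binary 0101), so error is at position 5.
Correct: flip bit 5 of r = 001111111101011 to get c = 001101111101011.


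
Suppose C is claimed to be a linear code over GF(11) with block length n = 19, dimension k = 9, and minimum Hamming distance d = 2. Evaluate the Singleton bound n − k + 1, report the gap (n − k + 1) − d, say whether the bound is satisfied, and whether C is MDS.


Singleton RHS = n − k + 1 = 11, slack = 9, bound satisfied, not MDS.

Singleton bound: d ≤ n − k + 1.
Here n = 19, k = 9, so n − k + 1 = 11.
Given d = 2, check d ≤ 11: YES.
Slack = (n − k + 1) − d = 9.
The code is NOT MDS (slack = 9 > 0).
Description: the claimed parameters are [19, 9, 2]_11; such a code would be non-MDS.


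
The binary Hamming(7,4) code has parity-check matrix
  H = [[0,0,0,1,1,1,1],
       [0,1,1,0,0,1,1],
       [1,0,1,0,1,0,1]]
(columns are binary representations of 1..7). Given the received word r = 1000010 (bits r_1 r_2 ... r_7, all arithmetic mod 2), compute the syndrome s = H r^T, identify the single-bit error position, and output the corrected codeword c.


s = (1, 1, 1)^T, error position = 7, corrected codeword c = 1000011

Compute s = H r^T mod 2 one row at a time:
  s_1 = 0 + 0 + 1 + 0 = 1 ≡ 1 (mod 2).
  s_2 = 0 + 0 + 1 + 0 = 1 ≡ 1 (mod 2).
  s_3 = 1 + 0 + 0 + 0 = 1 ≡ 1 (mod 2).
s = (1, 1, 1)^T — this equals column 7 of H (binary 111), so error is at position 7.
Correct: flip bit 7 of r = 1000010 to get c = 1000011.


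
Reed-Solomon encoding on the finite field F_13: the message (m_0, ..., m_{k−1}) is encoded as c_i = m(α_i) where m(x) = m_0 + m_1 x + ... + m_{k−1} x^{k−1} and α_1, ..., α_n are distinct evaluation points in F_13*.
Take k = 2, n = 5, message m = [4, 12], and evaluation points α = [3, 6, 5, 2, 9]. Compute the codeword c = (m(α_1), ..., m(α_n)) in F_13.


c = [1, 11, 12, 2, 8]

Message polynomial: m(x) = 4 + 12·x (mod 13).
For each evaluation point α_i, compute m(α_i) mod 13:
  α_1 = 3: Horner steps 12 → 1, so m(3) = 1.
  α_2 = 6: Horner steps 12 → 11, so m(6) = 11.
  α_3 = 5: Horner steps 12 → 12, so m(5) = 12.
  α_4 = 2: Horner steps 12 → 2, so m(2) = 2.
  α_5 = 9: Horner steps 12 → 8, so m(9) = 8.
Codeword c = [1, 11, 12, 2, 8] ∈ F_13^5.


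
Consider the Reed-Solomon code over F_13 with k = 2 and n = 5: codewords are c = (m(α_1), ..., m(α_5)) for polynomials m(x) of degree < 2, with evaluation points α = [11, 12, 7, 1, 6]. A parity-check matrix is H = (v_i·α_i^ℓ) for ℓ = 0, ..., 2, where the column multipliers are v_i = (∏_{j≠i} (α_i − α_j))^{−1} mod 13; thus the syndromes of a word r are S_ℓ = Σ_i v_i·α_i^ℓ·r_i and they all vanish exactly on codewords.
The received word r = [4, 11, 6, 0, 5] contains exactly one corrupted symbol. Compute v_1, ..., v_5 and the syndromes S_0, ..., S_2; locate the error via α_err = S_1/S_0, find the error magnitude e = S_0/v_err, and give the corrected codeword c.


S = (9, 8, 10), error at position 1, error magnitude e = 7, c = [10, 11, 6, 0, 5].

Step 1: column multipliers v_i = (∏_{j≠i}(α_i − α_j))^{−1} mod 13.
  i = 1 (α = 11): (11−12)(11−7)(11−1)(11−6) = (−1)·4·10·5 = −200 ≡ 8, so v_1 = 8^{−1} = 5 (mod 13).
  i = 2 (α = 12): (12−11)(12−7)(12−1)(12−6) = 1·5·11·6 = 330 ≡ 5, so v_2 = 5^{−1} = 8 (mod 13).
  i = 3 (α = 7): (7−11)(7−12)(7−1)(7−6) = (−4)·(−5)·6·1 = 120 ≡ 3, so v_3 = 3^{−1} = 9 (mod 13).
  i = 4 (α = 1): (1−11)(1−12)(1−7)(1−6) = (−10)·(−11)·(−6)·(−5) = 3300 ≡ 11, so v_4 = 11^{−1} = 6 (mod 13).
  i = 5 (α = 6): (6−11)(6−12)(6−7)(6−1) = (−5)·(−6)·(−1)·5 = −150 ≡ 6, so v_5 = 6^{−1} = 11 (mod 13).
  v = [5, 8, 9, 6, 11].
Step 2: syndromes of r = [4, 11, 6, 0, 5] (all sums mod 13).
  S_0 = Σ v_i r_i = 5·4 + 8·11 + 9·6 + 6·0 + 11·5 = 217 ≡ 9.
  S_1 = Σ v_i α_i r_i = 5·11·4 + 8·12·11 + 9·7·6 + 6·1·0 + 11·6·5 = 1984 ≡ 8.
  α_i^2 mod 13 = [4, 1, 10, 1, 10].
  S_2 = Σ v_i α_i^2 r_i = 5·4·4 + 8·1·11 + 9·10·6 + 6·1·0 + 11·10·5 = 1258 ≡ 10.
  S = (9, 8, 10) ≠ 0, so r is not a codeword (an error is present).
Step 3: locate the error. For a single error e at position i, S_ℓ = v_i·e·α_i^ℓ, so α_err = S_1/S_0.
  S_0^{−1} = 9^{−1} = 3 (mod 13), so α_err = 8·3 = 24 ≡ 11 = α_1. Error position i = 1.
  Consistency check: S_2/S_1 = 10·5 = 50 ≡ 11 = α_err ✓ (single-error assumption holds).
Step 4: error magnitude e = S_0/v_1 = S_0·∏_{j≠1}(α_1 − α_j) = 9·8 = 72 ≡ 7 (mod 13).
Step 5: correct position 1: c_1 = r_1 − e = 4 − 7 ≡ 10 (mod 13). Hence c = [10, 11, 6, 0, 5].
  Check: interpolating c through the α_i gives m(x) = 12 + 1·x (degree < 2) with m(α_i) = c_i for every i, so c is indeed a codeword.


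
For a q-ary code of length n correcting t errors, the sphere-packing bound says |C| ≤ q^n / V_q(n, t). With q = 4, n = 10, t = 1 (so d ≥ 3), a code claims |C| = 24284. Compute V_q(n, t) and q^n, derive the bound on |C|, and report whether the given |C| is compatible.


V_q(n, t) = 31, q^n = 1048576, Hamming bound = 33825, |C| = 24284 ≤ bound (satisfied).

Step 1: Compute V_q(n, t) = Σ_{j=0}^1 C(n, j) (q−1)^j.
  j = 0: C(10,0)·(3)^0 = 1·1 = 1.
  j = 1: C(10,1)·(3)^1 = 10·3 = 30.
  V_q(n, t) = 1 + 30 = 31.
Step 2: q^n = 4^10 = 1048576.
Step 3: Hamming bound ⌊q^n / V_q(n,t)⌋ = ⌊1048576/31⌋ = 33825.
Step 4: Compare |C| = 24284 to 33825: satisfied.
The claimed |C| lies below the Hamming bound.


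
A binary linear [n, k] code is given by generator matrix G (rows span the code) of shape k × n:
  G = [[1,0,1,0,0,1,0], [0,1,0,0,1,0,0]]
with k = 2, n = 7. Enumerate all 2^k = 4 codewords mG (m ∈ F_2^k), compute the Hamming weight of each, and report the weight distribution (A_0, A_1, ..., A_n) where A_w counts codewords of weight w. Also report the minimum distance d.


Weight distribution: A_0 = 1, A_2 = 1, A_3 = 1, A_5 = 1. Minimum distance d = 2.

Enumerate all 2^2 = 4 messages m ∈ F_2^2.
For each, compute codeword c = mG in F_2^7, then tally its weight.
  m = 00 → c = 0000000, weight = 0.
  m = 10 → c = 1010010, weight = 3.
  m = 01 → c = 0100100, weight = 2.
  m = 11 → c = 1110110, weight = 5.
Tally weights:
  weight 0: 1 codewords.
  weight 2: 1 codewords.
  weight 3: 1 codewords.
  weight 5: 1 codewords.
Minimum distance d = smallest w > 0 with A_w > 0 = 2.
Sanity: Σ A_w = 4 = 2^2 = 4 ✓.


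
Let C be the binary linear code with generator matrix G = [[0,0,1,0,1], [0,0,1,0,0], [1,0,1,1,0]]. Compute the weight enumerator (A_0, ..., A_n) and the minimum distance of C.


Weight distribution: A_0 = 1, A_1 = 2, A_2 = 2, A_3 = 2, A_4 = 1. Minimum distance d = 1.

Enumerate all 2^3 = 8 messages m ∈ F_2^3.
For each, compute codeword c = mG in F_2^5, then tally its weight.
  m = 000 → c = 00000, weight = 0.
  m = 100 → c = 00101, weight = 2.
  m = 010 → c = 00100, weight = 1.
  m = 110 → c = 00001, weight = 1.
  m = 001 → c = 10110, weight = 3.
  m = 101 → c = 10011, weight = 3.
  m = 011 → c = 10010, weight = 2.
  m = 111 → c = 10111, weight = 4.
Tally weights:
  weight 0: 1 codewords.
  weight 1: 2 codewords.
  weight 2: 2 codewords.
  weight 3: 2 codewords.
  weight 4: 1 codewords.
Minimum distance d = smallest w > 0 with A_w > 0 = 1.
Sanity: Σ A_w = 8 = 2^3 = 8 ✓.


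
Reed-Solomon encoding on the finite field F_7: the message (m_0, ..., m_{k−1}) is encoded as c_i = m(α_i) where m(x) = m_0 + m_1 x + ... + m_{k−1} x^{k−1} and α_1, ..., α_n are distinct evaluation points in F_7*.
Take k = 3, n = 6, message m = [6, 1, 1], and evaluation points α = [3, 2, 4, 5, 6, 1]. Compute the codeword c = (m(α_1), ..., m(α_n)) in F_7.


c = [4, 5, 5, 1, 6, 1]

Message polynomial: m(x) = 6 + 1·x + 1·x^2 (mod 7).
For each evaluation point α_i, compute m(α_i) mod 7:
  α_1 = 3: Horner steps 1 → 4 → 4, so m(3) = 4.
  α_2 = 2: Horner steps 1 → 3 → 5, so m(2) = 5.
  α_3 = 4: Horner steps 1 → 5 → 5, so m(4) = 5.
  α_4 = 5: Horner steps 1 → 6 → 1, so m(5) = 1.
  α_5 = 6: Horner steps 1 → 0 → 6, so m(6) = 6.
  α_6 = 1: Horner steps 1 → 2 → 1, so m(1) = 1.
Codeword c = [4, 5, 5, 1, 6, 1] ∈ F_7^6.


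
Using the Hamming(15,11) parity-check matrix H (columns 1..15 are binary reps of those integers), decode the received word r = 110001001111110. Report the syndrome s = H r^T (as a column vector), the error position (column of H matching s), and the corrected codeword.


s = (0, 0, 1, 0)^T, error position = 2, corrected codeword c = 100001001111110

Compute s = H r^T mod 2 one row at a time:
  s_1 = 0 + 1 + 1 + 1 + 1 + 1 + 1 + 0 = 6 ≡ 0 (mod 2).
  s_2 = 0 + 0 + 1 + 0 + 1 + 1 + 1 + 0 = 4 ≡ 0 (mod 2).
  s_3 = 1 + 0 + 1 + 0 + 1 + 1 + 1 + 0 = 5 ≡ 1 (mod 2).
  s_4 = 1 + 0 + 0 + 0 + 1 + 1 + 1 + 0 = 4 ≡ 0 (mod 2).
s = (0, 0, 1, 0)^T — this equals column 2 of H (binary 0010), so error is at position 2.
Correct: flip bit 2 of r = 110001001111110 to get c = 100001001111110.


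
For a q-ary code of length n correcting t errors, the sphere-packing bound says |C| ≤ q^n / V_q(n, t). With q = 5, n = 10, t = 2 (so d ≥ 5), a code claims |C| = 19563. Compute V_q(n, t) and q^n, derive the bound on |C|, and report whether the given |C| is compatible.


V_q(n, t) = 761, q^n = 9765625, Hamming bound = 12832, |C| = 19563 > bound (violated).

Step 1: Compute V_q(n, t) = Σ_{j=0}^2 C(n, j) (q−1)^j.
  j = 0: C(10,0)·(4)^0 = 1·1 = 1.
  j = 1: C(10,1)·(4)^1 = 10·4 = 40.
  j = 2: C(10,2)·(4)^2 = 45·16 = 720.
  V_q(n, t) = 1 + 40 + 720 = 761.
Step 2: q^n = 5^10 = 9765625.
Step 3: Hamming bound ⌊q^n / V_q(n,t)⌋ = ⌊9765625/761⌋ = 12832.
Step 4: Compare |C| = 19563 to 12832: violated.
The claimed |C| lies above the Hamming bound, so no 5-ary code of length 10 with d ≥ 5 can have 19563 codewords.


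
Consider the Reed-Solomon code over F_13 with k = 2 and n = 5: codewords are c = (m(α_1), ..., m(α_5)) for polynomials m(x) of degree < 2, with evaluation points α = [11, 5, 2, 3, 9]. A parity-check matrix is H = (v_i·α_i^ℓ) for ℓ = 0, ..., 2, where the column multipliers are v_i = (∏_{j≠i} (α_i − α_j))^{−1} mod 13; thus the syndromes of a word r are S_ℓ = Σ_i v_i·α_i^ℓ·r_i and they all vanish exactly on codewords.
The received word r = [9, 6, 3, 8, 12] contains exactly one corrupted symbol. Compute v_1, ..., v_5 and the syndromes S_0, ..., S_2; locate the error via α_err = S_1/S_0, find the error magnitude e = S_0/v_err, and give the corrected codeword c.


S = (1, 5, 12), error at position 2, error magnitude e = 1, c = [9, 5, 3, 8, 12].

Step 1: column multipliers v_i = (∏_{j≠i}(α_i − α_j))^{−1} mod 13.
  i = 1 (α = 11): (11−5)(11−2)(11−3)(11−9) = 6·9·8·2 = 864 ≡ 6, so v_1 = 6^{−1} = 11 (mod 13).
  i = 2 (α = 5): (5−11)(5−2)(5−3)(5−9) = (−6)·3·2·(−4) = 144 ≡ 1, so v_2 = 1^{−1} = 1 (mod 13).
  i = 3 (α = 2): (2−11)(2−5)(2−3)(2−9) = (−9)·(−3)·(−1)·(−7) = 189 ≡ 7, so v_3 = 7^{−1} = 2 (mod 13).
  i = 4 (α = 3): (3−11)(3−5)(3−2)(3−9) = (−8)·(−2)·1·(−6) = −96 ≡ 8, so v_4 = 8^{−1} = 5 (mod 13).
  i = 5 (α = 9): (9−11)(9−5)(9−2)(9−3) = (−2)·4·7·6 = −336 ≡ 2, so v_5 = 2^{−1} = 7 (mod 13).
  v = [11, 1, 2, 5, 7].
Step 2: syndromes of r = [9, 6, 3, 8, 12] (all sums mod 13).
  S_0 = Σ v_i r_i = 11·9 + 1·6 + 2·3 + 5·8 + 7·12 = 235 ≡ 1.
  S_1 = Σ v_i α_i r_i = 11·11·9 + 1·5·6 + 2·2·3 + 5·3·8 + 7·9·12 = 2007 ≡ 5.
  α_i^2 mod 13 = [4, 12, 4, 9, 3].
  S_2 = Σ v_i α_i^2 r_i = 11·4·9 + 1·12·6 + 2·4·3 + 5·9·8 + 7·3·12 = 1104 ≡ 12.
  S = (1, 5, 12) ≠ 0, so r is not a codeword (an error is present).
Step 3: locate the error. For a single error e at position i, S_ℓ = v_i·e·α_i^ℓ, so α_err = S_1/S_0.
  S_0^{−1} = 1^{−1} = 1 (mod 13), so α_err = 5·1 = 5 ≡ 5 = α_2. Error position i = 2.
  Consistency check: S_2/S_1 = 12·8 = 96 ≡ 5 = α_err ✓ (single-error assumption holds).
Step 4: error magnitude e = S_0/v_2 = S_0·∏_{j≠2}(α_2 − α_j) = 1·1 = 1 ≡ 1 (mod 13).
Step 5: correct position 2: c_2 = r_2 − e = 6 − 1 ≡ 5 (mod 13). Hence c = [9, 5, 3, 8, 12].
  Check: interpolating c through the α_i gives m(x) = 6 + 5·x (degree < 2) with m(α_i) = c_i for every i, so c is indeed a codeword.


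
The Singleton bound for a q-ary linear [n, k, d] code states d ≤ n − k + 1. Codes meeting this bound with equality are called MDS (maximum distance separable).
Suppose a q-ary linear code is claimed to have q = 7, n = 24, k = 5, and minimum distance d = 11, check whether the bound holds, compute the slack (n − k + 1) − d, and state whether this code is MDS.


Singleton RHS = n − k + 1 = 20, slack = 9, bound satisfied, not MDS.

Singleton bound: d ≤ n − k + 1.
Here n = 24, k = 5, so n − k + 1 = 20.
Given d = 11, check d ≤ 20: YES.
Slack = (n − k + 1) − d = 9.
The code is NOT MDS (slack = 9 > 0).
Description: the claimed parameters are [24, 5, 11]_7; such a code would be non-MDS.


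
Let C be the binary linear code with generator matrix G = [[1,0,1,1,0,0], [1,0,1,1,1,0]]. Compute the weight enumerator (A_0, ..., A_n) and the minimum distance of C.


Weight distribution: A_0 = 1, A_1 = 1, A_3 = 1, A_4 = 1. Minimum distance d = 1.

Enumerate all 2^2 = 4 messages m ∈ F_2^2.
For each, compute codeword c = mG in F_2^6, then tally its weight.
  m = 00 → c = 000000, weight = 0.
  m = 10 → c = 101100, weight = 3.
  m = 01 → c = 101110, weight = 4.
  m = 11 → c = 000010, weight = 1.
Tally weights:
  weight 0: 1 codewords.
  weight 1: 1 codewords.
  weight 3: 1 codewords.
  weight 4: 1 codewords.
Minimum distance d = smallest w > 0 with A_w > 0 = 1.
Sanity: Σ A_w = 4 = 2^2 = 4 ✓.


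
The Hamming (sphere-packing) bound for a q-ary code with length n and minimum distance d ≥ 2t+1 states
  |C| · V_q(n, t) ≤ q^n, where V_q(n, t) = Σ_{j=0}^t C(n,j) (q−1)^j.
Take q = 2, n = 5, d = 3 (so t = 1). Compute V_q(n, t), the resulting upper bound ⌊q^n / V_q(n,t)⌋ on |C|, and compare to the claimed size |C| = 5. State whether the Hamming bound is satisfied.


V_q(n, t) = 6, q^n = 32, Hamming bound = 5, |C| = 5 ≤ bound (satisfied).

Step 1: Compute V_q(n, t) = Σ_{j=0}^1 C(n, j) (q−1)^j.
  j = 0: C(5,0)·(1)^0 = 1·1 = 1.
  j = 1: C(5,1)·(1)^1 = 5·1 = 5.
  V_q(n, t) = 1 + 5 = 6.
Step 2: q^n = 2^5 = 32.
Step 3: Hamming bound ⌊q^n / V_q(n,t)⌋ = ⌊32/6⌋ = 5.
Step 4: Compare |C| = 5 to 5: satisfied.
The claimed |C| lies at the Hamming bound (tight).


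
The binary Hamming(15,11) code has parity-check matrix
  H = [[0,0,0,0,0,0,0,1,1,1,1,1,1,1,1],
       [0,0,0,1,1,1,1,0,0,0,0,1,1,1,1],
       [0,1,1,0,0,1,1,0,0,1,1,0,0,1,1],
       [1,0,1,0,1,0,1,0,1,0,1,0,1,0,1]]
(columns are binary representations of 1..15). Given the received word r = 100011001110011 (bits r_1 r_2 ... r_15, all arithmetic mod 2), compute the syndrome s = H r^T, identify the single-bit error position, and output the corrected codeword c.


s = (1, 0, 1, 1)^T, error position = 11, corrected codeword c = 100011001100011

Compute s = H r^T mod 2 one row at a time:
  s_1 = 0 + 1 + 1 + 1 + 0 + 0 + 1 + 1 = 5 ≡ 1 (mod 2).
  s_2 = 0 + 1 + 1 + 0 + 0 + 0 + 1 + 1 = 4 ≡ 0 (mod 2).
  s_3 = 0 + 0 + 1 + 0 + 1 + 1 + 1 + 1 = 5 ≡ 1 (mod 2).
  s_4 = 1 + 0 + 1 + 0 + 1 + 1 + 0 + 1 = 5 ≡ 1 (mod 2).
s = (1, 0, 1, 1)^T — this equals column 11 of H (binary 1011), so error is at position 11.
Correct: flip bit 11 of r = 100011001110011 to get c = 100011001100011.
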